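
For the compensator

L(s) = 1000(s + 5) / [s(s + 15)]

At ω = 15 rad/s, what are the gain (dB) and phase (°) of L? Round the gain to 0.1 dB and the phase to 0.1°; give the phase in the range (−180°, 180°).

33.9 dB, -63.4°

At s = jω = j15:
zero (s+5): 5 + j15 → |·| = √(5²+15²) = √250 ≈ 15.811, ∠ = arctan(15/5) ≈ 71.57°
pole (s+15): 15 + j15 → |·| = √(15²+15²) = √450 ≈ 21.213, ∠ = arctan(15/15) ≈ 45.00°
pole at origin: |s| = 15, ∠ = 90.00° (in denominator)
|L| = 1000 · 15.811 / 318.19 ≈ 49.69
Gain = 20 log₁₀(49.69) ≈ 33.93 dB
∠L = 71.57° − 135.00° = -63.43°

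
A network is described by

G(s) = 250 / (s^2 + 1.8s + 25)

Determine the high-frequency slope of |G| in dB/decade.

-40 dB/decade

Each pole contributes −20 dB/decade at high frequency; each zero contributes +20 dB/decade.
Net: 0 zero(s) − 2 pole(s) → -40 dB/decade.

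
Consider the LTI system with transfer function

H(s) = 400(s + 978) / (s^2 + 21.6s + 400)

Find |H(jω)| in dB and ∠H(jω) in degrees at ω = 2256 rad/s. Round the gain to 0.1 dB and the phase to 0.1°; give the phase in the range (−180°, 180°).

At s = jω = j2256:
zero (s+978): 978 + j2256 → |·| = √(978²+2256²) = √6046020 ≈ 2458.9, ∠ = arctan(2256/978) ≈ 66.56°
quadratic: (j2256)² + 21.6·j2256 + 400 = -5089136 + j48729.6 → |·| ≈ 5.0894e+06, ∠ ≈ 179.45°
|H| = 400 · 2458.9 / 5.0894e+06 ≈ 0.19326
Gain = 20 log₁₀(0.19326) ≈ -14.28 dB
∠H = 66.56° − 179.45° = -112.89°

-14.3 dB, -112.9°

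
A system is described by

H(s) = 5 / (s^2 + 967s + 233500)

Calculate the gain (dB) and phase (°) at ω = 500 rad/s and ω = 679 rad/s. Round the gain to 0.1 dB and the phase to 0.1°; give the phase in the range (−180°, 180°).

Substitute s = j500:
Numerator: 5 = 5 + j0
Denominator: (j500)^2 + 967(j500) + 233500 = -16500 + j483500
|N| = √(5² + 0²) ≈ 5, ∠N ≈ 0.00°
|D| = √(16500² + 483500²) ≈ 4.8378e+05, ∠D ≈ 91.95°
|H| = 5 / 4.8378e+05 ≈ 1.0335e-05
Gain = 20 log₁₀(1.0335e-05) ≈ -99.71 dB
∠H = 0.00° − 91.95° = -91.95°

Substitute s = j679:
Numerator: 5 = 5 + j0
Denominator: (j679)^2 + 967(j679) + 233500 = -227541 + j656593
|N| = √(5² + 0²) ≈ 5, ∠N ≈ 0.00°
|D| = √(227541² + 656593²) ≈ 6.949e+05, ∠D ≈ 109.11°
|H| = 5 / 6.949e+05 ≈ 7.1953e-06
Gain = 20 log₁₀(7.1953e-06) ≈ -102.86 dB
∠H = 0.00° − 109.11° = -109.11°

ω = 500: -99.7 dB, -92.0°; ω = 679: -102.9 dB, -109.1°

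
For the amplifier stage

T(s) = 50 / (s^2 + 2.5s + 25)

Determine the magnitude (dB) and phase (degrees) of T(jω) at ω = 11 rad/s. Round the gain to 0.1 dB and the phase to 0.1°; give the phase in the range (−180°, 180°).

At s = jω = j11:
quadratic: (j11)² + 2.5·j11 + 25 = -96 + j27.5 → |·| ≈ 99.861, ∠ ≈ 164.02°
|T| = 50 / 99.861 ≈ 0.5007
Gain = 20 log₁₀(0.5007) ≈ -6.01 dB
∠T = 0.00° − 164.02° = -164.02°

-6.0 dB, -164.0°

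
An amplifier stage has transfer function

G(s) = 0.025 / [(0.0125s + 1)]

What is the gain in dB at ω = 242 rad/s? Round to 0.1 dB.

-42.1 dB

At ω = 242 rad/s:
pole (1 + j242·0.0125) = 1 + j3.025 → |·| ≈ 3.186, ∠ ≈ 71.71°
|G| = 0.025 · 1 / (3.186) ≈ 0.0078468
Gain = 20 log₁₀(0.0078468) ≈ -42.11 dB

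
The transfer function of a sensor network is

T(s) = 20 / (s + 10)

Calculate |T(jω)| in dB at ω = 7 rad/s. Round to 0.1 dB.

At s = jω = j7:
pole (s+10): 10 + j7 → |·| = √(10²+7²) = √149 ≈ 12.207, ∠ = arctan(7/10) ≈ 34.99°
|T| = 20 / 12.207 ≈ 1.6384
Gain = 20 log₁₀(1.6384) ≈ 4.29 dB

4.3 dB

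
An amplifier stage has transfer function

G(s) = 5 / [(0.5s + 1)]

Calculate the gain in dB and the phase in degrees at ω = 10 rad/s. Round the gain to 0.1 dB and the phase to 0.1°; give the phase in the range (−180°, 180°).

At ω = 10 rad/s:
pole (1 + j10·0.5) = 1 + j5 → |·| ≈ 5.099, ∠ ≈ 78.69°
|G| = 5 · 1 / (5.099) ≈ 0.98058
Gain = 20 log₁₀(0.98058) ≈ -0.17 dB
∠G = (0°) − (78.69°) = -78.69°

-0.2 dB, -78.7°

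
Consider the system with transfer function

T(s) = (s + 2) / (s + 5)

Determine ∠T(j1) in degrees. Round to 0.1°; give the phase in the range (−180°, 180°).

15.3°

At s = jω = j1:
zero (s+2): 2 + j1 → |·| = √(2²+1²) = √5 ≈ 2.2361, ∠ = arctan(1/2) ≈ 26.57°
pole (s+5): 5 + j1 → |·| = √(5²+1²) = √26 ≈ 5.099, ∠ = arctan(1/5) ≈ 11.31°
∠T = 26.57° − 11.31° = 15.26°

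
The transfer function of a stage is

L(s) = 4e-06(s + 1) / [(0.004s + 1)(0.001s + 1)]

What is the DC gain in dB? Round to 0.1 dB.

L(0) = 4e-06 · 1 / 1 = 4e-06
20 log₁₀(4e-06) ≈ -107.96 dB

-108.0 dB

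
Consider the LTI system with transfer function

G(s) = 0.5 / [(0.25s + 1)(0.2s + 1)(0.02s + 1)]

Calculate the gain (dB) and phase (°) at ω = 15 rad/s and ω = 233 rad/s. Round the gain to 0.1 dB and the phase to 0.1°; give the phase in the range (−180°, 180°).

At ω = 15 rad/s:
pole (1 + j15·0.25) = 1 + j3.75 → |·| ≈ 3.881, ∠ ≈ 75.07°
pole (1 + j15·0.2) = 1 + j3 → |·| ≈ 3.1623, ∠ ≈ 71.57°
pole (1 + j15·0.02) = 1 + j0.3 → |·| ≈ 1.044, ∠ ≈ 16.70°
|G| = 0.5 · 1 / (3.881 · 3.1623 · 1.044) ≈ 0.039023
Gain = 20 log₁₀(0.039023) ≈ -28.17 dB
∠G = (0°) − (75.07° + 71.57° + 16.70°) = -163.34°

At ω = 233 rad/s:
pole (1 + j233·0.25) = 1 + j58.25 → |·| ≈ 58.259, ∠ ≈ 89.02°
pole (1 + j233·0.2) = 1 + j46.6 → |·| ≈ 46.611, ∠ ≈ 88.77°
pole (1 + j233·0.02) = 1 + j4.66 → |·| ≈ 4.7661, ∠ ≈ 77.89°
|G| = 0.5 · 1 / (58.259 · 46.611 · 4.7661) ≈ 3.8633e-05
Gain = 20 log₁₀(3.8633e-05) ≈ -88.26 dB
∠G = (0°) − (89.02° + 88.77° + 77.89°) = -255.68° ≡ 104.32° (principal value)

ω = 15: -28.2 dB, -163.3°; ω = 233: -88.3 dB, 104.3°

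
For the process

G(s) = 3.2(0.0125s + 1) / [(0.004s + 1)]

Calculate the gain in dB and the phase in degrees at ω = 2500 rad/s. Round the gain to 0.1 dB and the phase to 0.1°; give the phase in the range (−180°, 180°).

At ω = 2500 rad/s:
zero (1 + j2500·0.0125) = 1 + j31.25 → |·| ≈ 31.266, ∠ ≈ 88.17°
pole (1 + j2500·0.004) = 1 + j10 → |·| ≈ 10.05, ∠ ≈ 84.29°
|G| = 3.2 · 31.266 / (10.05) ≈ 9.9553
Gain = 20 log₁₀(9.9553) ≈ 19.96 dB
∠G = (88.17°) − (84.29°) = 3.88°

20.0 dB, 3.9°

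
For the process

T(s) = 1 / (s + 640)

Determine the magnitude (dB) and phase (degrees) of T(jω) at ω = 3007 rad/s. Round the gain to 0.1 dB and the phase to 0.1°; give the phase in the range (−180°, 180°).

-69.8 dB, -78.0°

Substitute s = j3007:
Numerator: 1 = 1 + j0
Denominator: (j3007) + 640 = 640 + j3007
|N| = √(1² + 0²) ≈ 1, ∠N ≈ 0.00°
|D| = √(640² + 3007²) ≈ 3074.4, ∠D ≈ 77.98°
|T| = 1 / 3074.4 ≈ 0.00032527
Gain = 20 log₁₀(0.00032527) ≈ -69.76 dB
∠T = 0.00° − 77.98° = -77.98°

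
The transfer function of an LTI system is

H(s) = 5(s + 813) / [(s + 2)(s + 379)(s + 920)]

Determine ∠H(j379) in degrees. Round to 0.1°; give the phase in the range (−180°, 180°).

-132.1°

At s = jω = j379:
zero (s+813): 813 + j379 → |·| = √(813²+379²) = √804610 ≈ 897, ∠ = arctan(379/813) ≈ 24.99°
pole (s+2): 2 + j379 → |·| = √(2²+379²) = √143645 ≈ 379.01, ∠ = arctan(379/2) ≈ 89.70°
pole (s+379): 379 + j379 → |·| = √(379²+379²) = √287282 ≈ 535.99, ∠ = arctan(379/379) ≈ 45.00°
pole (s+920): 920 + j379 → |·| = √(920²+379²) = √990041 ≈ 995.01, ∠ = arctan(379/920) ≈ 22.39°
∠H = 24.99° − 157.09° = -132.10°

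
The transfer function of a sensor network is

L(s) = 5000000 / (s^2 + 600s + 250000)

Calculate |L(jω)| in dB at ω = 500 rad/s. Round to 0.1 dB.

At s = jω = j500:
quadratic: (j500)² + 600·j500 + 250000 = 0 + j300000 → |·| ≈ 3e+05, ∠ ≈ 90.00°
|L| = 5000000 / 3e+05 ≈ 16.667
Gain = 20 log₁₀(16.667) ≈ 24.44 dB

24.4 dB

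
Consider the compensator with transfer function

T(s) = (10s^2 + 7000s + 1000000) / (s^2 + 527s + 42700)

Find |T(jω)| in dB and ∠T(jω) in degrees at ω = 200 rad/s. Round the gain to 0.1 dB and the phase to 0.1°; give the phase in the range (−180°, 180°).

23.2 dB, -21.7°

Substitute s = j200:
Numerator: 10(j200)^2 + 7000(j200) + 1000000 = 600000 + j1400000
Denominator: (j200)^2 + 527(j200) + 42700 = 2700 + j105400
|N| = √(600000² + 1400000²) ≈ 1.5232e+06, ∠N ≈ 66.80°
|D| = √(2700² + 105400²) ≈ 1.0543e+05, ∠D ≈ 88.53°
|T| = 1.5232e+06 / 1.0543e+05 ≈ 14.448
Gain = 20 log₁₀(14.448) ≈ 23.20 dB
∠T = 66.80° − 88.53° = -21.73°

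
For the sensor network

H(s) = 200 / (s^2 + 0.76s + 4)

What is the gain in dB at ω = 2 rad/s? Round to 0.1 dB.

42.4 dB

At s = jω = j2:
quadratic: (j2)² + 0.76·j2 + 4 = 0 + j1.52 → |·| ≈ 1.52, ∠ ≈ 90.00°
|H| = 200 / 1.52 ≈ 131.58
Gain = 20 log₁₀(131.58) ≈ 42.38 dB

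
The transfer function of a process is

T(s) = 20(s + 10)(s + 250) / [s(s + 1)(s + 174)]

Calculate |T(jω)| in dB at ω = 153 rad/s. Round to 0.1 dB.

-15.6 dB

At s = jω = j153:
zero (s+10): 10 + j153 → |·| = √(10²+153²) = √23509 ≈ 153.33, ∠ = arctan(153/10) ≈ 86.26°
zero (s+250): 250 + j153 → |·| = √(250²+153²) = √85909 ≈ 293.1, ∠ = arctan(153/250) ≈ 31.47°
pole (s+1): 1 + j153 → |·| = √(1²+153²) = √23410 ≈ 153, ∠ = arctan(153/1) ≈ 89.63°
pole (s+174): 174 + j153 → |·| = √(174²+153²) = √53685 ≈ 231.7, ∠ = arctan(153/174) ≈ 41.33°
pole at origin: |s| = 153, ∠ = 90.00° (in denominator)
|T| = 20 · 44941 / 5.4239e+06 ≈ 0.16571
Gain = 20 log₁₀(0.16571) ≈ -15.61 dB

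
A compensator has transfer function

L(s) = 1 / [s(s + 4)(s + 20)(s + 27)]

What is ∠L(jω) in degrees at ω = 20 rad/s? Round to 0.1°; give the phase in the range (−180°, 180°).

At s = jω = j20:
pole (s+4): 4 + j20 → |·| = √(4²+20²) = √416 ≈ 20.396, ∠ = arctan(20/4) ≈ 78.69°
pole (s+20): 20 + j20 → |·| = √(20²+20²) = √800 ≈ 28.284, ∠ = arctan(20/20) ≈ 45.00°
pole (s+27): 27 + j20 → |·| = √(27²+20²) = √1129 ≈ 33.601, ∠ = arctan(20/27) ≈ 36.53°
pole at origin: |s| = 20, ∠ = 90.00° (in denominator)
∠L = 0.00° − 250.22° = -250.22° ≡ 109.78° (principal value)

109.8°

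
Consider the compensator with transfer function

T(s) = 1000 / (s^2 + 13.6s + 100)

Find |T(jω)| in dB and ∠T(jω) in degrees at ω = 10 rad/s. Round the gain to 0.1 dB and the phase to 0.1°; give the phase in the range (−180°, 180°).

At s = jω = j10:
quadratic: (j10)² + 13.6·j10 + 100 = 0 + j136 → |·| ≈ 136, ∠ ≈ 90.00°
|T| = 1000 / 136 ≈ 7.3529
Gain = 20 log₁₀(7.3529) ≈ 17.33 dB
∠T = 0.00° − 90.00° = -90.00°

17.3 dB, -90.0°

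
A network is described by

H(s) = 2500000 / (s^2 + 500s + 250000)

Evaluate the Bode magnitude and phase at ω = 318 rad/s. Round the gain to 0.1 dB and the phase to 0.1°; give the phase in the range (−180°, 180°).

21.2 dB, -46.9°

At s = jω = j318:
quadratic: (j318)² + 500·j318 + 250000 = 148876 + j159000 → |·| ≈ 2.1782e+05, ∠ ≈ 46.88°
|H| = 2500000 / 2.1782e+05 ≈ 11.477
Gain = 20 log₁₀(11.477) ≈ 21.20 dB
∠H = 0.00° − 46.88° = -46.88°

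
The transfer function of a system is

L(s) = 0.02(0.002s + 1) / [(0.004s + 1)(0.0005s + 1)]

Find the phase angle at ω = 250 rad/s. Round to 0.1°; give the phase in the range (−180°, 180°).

At ω = 250 rad/s:
zero (1 + j250·0.002) = 1 + j0.5 → |·| ≈ 1.118, ∠ ≈ 26.57°
pole (1 + j250·0.004) = 1 + j1 → |·| ≈ 1.4142, ∠ ≈ 45.00°
pole (1 + j250·0.0005) = 1 + j0.125 → |·| ≈ 1.0078, ∠ ≈ 7.13°
∠L = (26.57°) − (45.00° + 7.13°) = -25.56°

-25.6°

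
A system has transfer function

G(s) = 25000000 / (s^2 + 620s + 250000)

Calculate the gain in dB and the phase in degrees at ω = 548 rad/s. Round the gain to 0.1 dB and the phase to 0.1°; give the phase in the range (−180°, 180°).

37.2 dB, -98.4°

At s = jω = j548:
quadratic: (j548)² + 620·j548 + 250000 = -50304 + j339760 → |·| ≈ 3.4346e+05, ∠ ≈ 98.42°
|G| = 25000000 / 3.4346e+05 ≈ 72.789
Gain = 20 log₁₀(72.789) ≈ 37.24 dB
∠G = 0.00° − 98.42° = -98.42°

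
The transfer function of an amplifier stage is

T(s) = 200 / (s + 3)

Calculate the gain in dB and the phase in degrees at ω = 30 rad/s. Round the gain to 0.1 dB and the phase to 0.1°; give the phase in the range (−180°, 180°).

16.4 dB, -84.3°

At s = jω = j30:
pole (s+3): 3 + j30 → |·| = √(3²+30²) = √909 ≈ 30.15, ∠ = arctan(30/3) ≈ 84.29°
|T| = 200 / 30.15 ≈ 6.6335
Gain = 20 log₁₀(6.6335) ≈ 16.43 dB
∠T = 0.00° − 84.29° = -84.29°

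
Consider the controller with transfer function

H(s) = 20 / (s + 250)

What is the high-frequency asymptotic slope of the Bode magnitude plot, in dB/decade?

Each pole contributes −20 dB/decade at high frequency; each zero contributes +20 dB/decade.
Net: 0 zero(s) − 1 pole(s) → -20 dB/decade.

-20 dB/decade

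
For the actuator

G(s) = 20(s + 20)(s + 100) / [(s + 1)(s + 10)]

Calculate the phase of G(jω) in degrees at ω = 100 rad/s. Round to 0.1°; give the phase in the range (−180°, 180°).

-50.0°

At s = jω = j100:
zero (s+20): 20 + j100 → |·| = √(20²+100²) = √10400 ≈ 101.98, ∠ = arctan(100/20) ≈ 78.69°
zero (s+100): 100 + j100 → |·| = √(100²+100²) = √20000 ≈ 141.42, ∠ = arctan(100/100) ≈ 45.00°
pole (s+1): 1 + j100 → |·| = √(1²+100²) = √10001 ≈ 100, ∠ = arctan(100/1) ≈ 89.43°
pole (s+10): 10 + j100 → |·| = √(10²+100²) = √10100 ≈ 100.5, ∠ = arctan(100/10) ≈ 84.29°
∠G = 123.69° − 173.72° = -50.03°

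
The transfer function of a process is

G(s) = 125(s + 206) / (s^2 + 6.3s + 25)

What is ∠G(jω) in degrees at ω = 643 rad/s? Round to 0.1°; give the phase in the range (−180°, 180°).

At s = jω = j643:
zero (s+206): 206 + j643 → |·| = √(206²+643²) = √455885 ≈ 675.19, ∠ = arctan(643/206) ≈ 72.24°
quadratic: (j643)² + 6.3·j643 + 25 = -413424 + j4050.9 → |·| ≈ 4.1344e+05, ∠ ≈ 179.44°
∠G = 72.24° − 179.44° = -107.20°

-107.2°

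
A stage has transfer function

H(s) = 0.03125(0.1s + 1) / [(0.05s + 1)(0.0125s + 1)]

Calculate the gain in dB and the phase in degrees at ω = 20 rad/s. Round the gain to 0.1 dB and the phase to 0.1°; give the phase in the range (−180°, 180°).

-26.4 dB, 4.4°

At ω = 20 rad/s:
zero (1 + j20·0.1) = 1 + j2 → |·| ≈ 2.2361, ∠ ≈ 63.43°
pole (1 + j20·0.05) = 1 + j1 → |·| ≈ 1.4142, ∠ ≈ 45.00°
pole (1 + j20·0.0125) = 1 + j0.25 → |·| ≈ 1.0308, ∠ ≈ 14.04°
|H| = 0.03125 · 2.2361 / (1.4142 · 1.0308) ≈ 0.047935
Gain = 20 log₁₀(0.047935) ≈ -26.39 dB
∠H = (63.43°) − (45.00° + 14.04°) = 4.39°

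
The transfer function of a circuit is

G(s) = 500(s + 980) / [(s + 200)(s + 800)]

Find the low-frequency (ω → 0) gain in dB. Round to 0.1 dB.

9.7 dB

G(0) = 500·980 / (200·800) = 3.0625
20 log₁₀(3.0625) ≈ 9.72 dB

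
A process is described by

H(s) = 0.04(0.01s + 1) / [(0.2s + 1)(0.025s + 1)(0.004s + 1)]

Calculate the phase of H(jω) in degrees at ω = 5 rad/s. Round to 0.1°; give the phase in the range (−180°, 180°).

At ω = 5 rad/s:
zero (1 + j5·0.01) = 1 + j0.05 → |·| ≈ 1.0012, ∠ ≈ 2.86°
pole (1 + j5·0.2) = 1 + j1 → |·| ≈ 1.4142, ∠ ≈ 45.00°
pole (1 + j5·0.025) = 1 + j0.125 → |·| ≈ 1.0078, ∠ ≈ 7.13°
pole (1 + j5·0.004) = 1 + j0.02 → |·| ≈ 1.0002, ∠ ≈ 1.15°
∠H = (2.86°) − (45.00° + 7.13° + 1.15°) = -50.42°

-50.4°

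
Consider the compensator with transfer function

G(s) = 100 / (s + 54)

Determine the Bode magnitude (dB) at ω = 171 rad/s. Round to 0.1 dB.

At s = jω = j171:
pole (s+54): 54 + j171 → |·| = √(54²+171²) = √32157 ≈ 179.32, ∠ = arctan(171/54) ≈ 72.47°
|G| = 100 / 179.32 ≈ 0.55766
Gain = 20 log₁₀(0.55766) ≈ -5.07 dB

-5.1 dB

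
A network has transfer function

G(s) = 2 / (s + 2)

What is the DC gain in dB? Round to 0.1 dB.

G(0) = 2 / 2 = 1
20 log₁₀(1) ≈ 0.00 dB

0.0 dB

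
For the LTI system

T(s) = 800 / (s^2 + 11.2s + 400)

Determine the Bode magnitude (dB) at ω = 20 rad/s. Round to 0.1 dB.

11.1 dB

At s = jω = j20:
quadratic: (j20)² + 11.2·j20 + 400 = 0 + j224 → |·| ≈ 224, ∠ ≈ 90.00°
|T| = 800 / 224 ≈ 3.5714
Gain = 20 log₁₀(3.5714) ≈ 11.06 dB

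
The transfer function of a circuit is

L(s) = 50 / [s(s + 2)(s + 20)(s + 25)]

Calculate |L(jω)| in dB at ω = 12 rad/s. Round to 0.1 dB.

At s = jω = j12:
pole (s+2): 2 + j12 → |·| = √(2²+12²) = √148 ≈ 12.166, ∠ = arctan(12/2) ≈ 80.54°
pole (s+20): 20 + j12 → |·| = √(20²+12²) = √544 ≈ 23.324, ∠ = arctan(12/20) ≈ 30.96°
pole (s+25): 25 + j12 → |·| = √(25²+12²) = √769 ≈ 27.731, ∠ = arctan(12/25) ≈ 25.64°
pole at origin: |s| = 12, ∠ = 90.00° (in denominator)
|L| = 50 / 94427 ≈ 0.00052951
Gain = 20 log₁₀(0.00052951) ≈ -65.52 dB

-65.5 dB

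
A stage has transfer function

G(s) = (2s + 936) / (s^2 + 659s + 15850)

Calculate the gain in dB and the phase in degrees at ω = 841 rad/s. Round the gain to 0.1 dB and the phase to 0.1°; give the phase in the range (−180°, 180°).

-53.3 dB, -80.4°

Substitute s = j841:
Numerator: 2(j841) + 936 = 936 + j1682
Denominator: (j841)^2 + 659(j841) + 15850 = -691431 + j554219
|N| = √(936² + 1682²) ≈ 1924.9, ∠N ≈ 60.90°
|D| = √(691431² + 554219²) ≈ 8.8614e+05, ∠D ≈ 141.29°
|G| = 1924.9 / 8.8614e+05 ≈ 0.0021722
Gain = 20 log₁₀(0.0021722) ≈ -53.26 dB
∠G = 60.90° − 141.29° = -80.39°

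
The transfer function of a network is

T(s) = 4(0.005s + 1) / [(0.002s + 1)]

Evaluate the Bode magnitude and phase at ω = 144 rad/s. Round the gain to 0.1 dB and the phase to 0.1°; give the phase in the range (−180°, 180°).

13.5 dB, 19.7°

At ω = 144 rad/s:
zero (1 + j144·0.005) = 1 + j0.72 → |·| ≈ 1.2322, ∠ ≈ 35.75°
pole (1 + j144·0.002) = 1 + j0.288 → |·| ≈ 1.0406, ∠ ≈ 16.07°
|T| = 4 · 1.2322 / (1.0406) ≈ 4.7365
Gain = 20 log₁₀(4.7365) ≈ 13.51 dB
∠T = (35.75°) − (16.07°) = 19.68°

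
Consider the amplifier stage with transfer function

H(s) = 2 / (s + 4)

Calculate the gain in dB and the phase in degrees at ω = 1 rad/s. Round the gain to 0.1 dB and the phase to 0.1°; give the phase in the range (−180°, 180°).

At s = jω = j1:
pole (s+4): 4 + j1 → |·| = √(4²+1²) = √17 ≈ 4.1231, ∠ = arctan(1/4) ≈ 14.04°
|H| = 2 / 4.1231 ≈ 0.48507
Gain = 20 log₁₀(0.48507) ≈ -6.28 dB
∠H = 0.00° − 14.04° = -14.04°

-6.3 dB, -14.0°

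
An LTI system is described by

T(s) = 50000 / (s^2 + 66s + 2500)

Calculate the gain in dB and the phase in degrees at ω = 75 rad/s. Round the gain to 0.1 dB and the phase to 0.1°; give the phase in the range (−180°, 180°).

18.6 dB, -122.3°

At s = jω = j75:
quadratic: (j75)² + 66·j75 + 2500 = -3125 + j4950 → |·| ≈ 5853.9, ∠ ≈ 122.26°
|T| = 50000 / 5853.9 ≈ 8.5413
Gain = 20 log₁₀(8.5413) ≈ 18.63 dB
∠T = 0.00° − 122.26° = -122.26°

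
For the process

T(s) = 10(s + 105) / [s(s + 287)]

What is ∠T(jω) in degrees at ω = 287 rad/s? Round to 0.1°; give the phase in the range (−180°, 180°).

At s = jω = j287:
zero (s+105): 105 + j287 → |·| = √(105²+287²) = √93394 ≈ 305.6, ∠ = arctan(287/105) ≈ 69.90°
pole (s+287): 287 + j287 → |·| = √(287²+287²) = √164738 ≈ 405.88, ∠ = arctan(287/287) ≈ 45.00°
pole at origin: |s| = 287, ∠ = 90.00° (in denominator)
∠T = 69.90° − 135.00° = -65.10°

-65.1°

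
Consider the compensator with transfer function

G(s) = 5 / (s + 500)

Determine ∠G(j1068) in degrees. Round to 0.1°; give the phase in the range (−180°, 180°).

-64.9°

At s = jω = j1068:
pole (s+500): 500 + j1068 → |·| = √(500²+1068²) = √1390624 ≈ 1179.2, ∠ = arctan(1068/500) ≈ 64.91°
∠G = 0.00° − 64.91° = -64.91°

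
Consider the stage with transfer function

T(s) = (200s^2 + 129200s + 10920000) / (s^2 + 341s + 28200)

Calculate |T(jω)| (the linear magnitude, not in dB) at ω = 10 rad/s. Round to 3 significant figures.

Substitute s = j10:
Numerator: 200(j10)^2 + 129200(j10) + 10920000 = 10900000 + j1292000
Denominator: (j10)^2 + 341(j10) + 28200 = 28100 + j3410
|N| = √(10900000² + 1292000²) ≈ 1.0976e+07, ∠N ≈ 6.76°
|D| = √(28100² + 3410²) ≈ 28306, ∠D ≈ 6.92°
|T| = 1.0976e+07 / 28306 ≈ 387.76

388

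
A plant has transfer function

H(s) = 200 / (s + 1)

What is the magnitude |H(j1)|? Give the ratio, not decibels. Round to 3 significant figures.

141

Substitute s = j1:
Numerator: 200 = 200 + j0
Denominator: (j1) + 1 = 1 + j1
|N| = √(200² + 0²) ≈ 200, ∠N ≈ 0.00°
|D| = √(1² + 1²) ≈ 1.4142, ∠D ≈ 45.00°
|H| = 200 / 1.4142 ≈ 141.42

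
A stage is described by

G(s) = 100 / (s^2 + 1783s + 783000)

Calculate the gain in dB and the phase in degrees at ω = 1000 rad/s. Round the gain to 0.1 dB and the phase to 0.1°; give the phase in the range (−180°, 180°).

Substitute s = j1000:
Numerator: 100 = 100 + j0
Denominator: (j1000)^2 + 1783(j1000) + 783000 = -217000 + j1783000
|N| = √(100² + 0²) ≈ 100, ∠N ≈ 0.00°
|D| = √(217000² + 1783000²) ≈ 1.7962e+06, ∠D ≈ 96.94°
|G| = 100 / 1.7962e+06 ≈ 5.5673e-05
Gain = 20 log₁₀(5.5673e-05) ≈ -85.09 dB
∠G = 0.00° − 96.94° = -96.94°

-85.1 dB, -96.9°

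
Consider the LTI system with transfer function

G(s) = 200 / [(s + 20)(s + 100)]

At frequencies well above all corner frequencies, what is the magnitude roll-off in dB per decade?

-40 dB/decade

Each pole contributes −20 dB/decade at high frequency; each zero contributes +20 dB/decade.
Net: 0 zero(s) − 2 pole(s) → -40 dB/decade.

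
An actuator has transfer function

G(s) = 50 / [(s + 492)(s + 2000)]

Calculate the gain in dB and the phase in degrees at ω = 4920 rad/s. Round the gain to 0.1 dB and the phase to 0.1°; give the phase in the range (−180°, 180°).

-114.4 dB, -152.2°

At s = jω = j4920:
pole (s+492): 492 + j4920 → |·| = √(492²+4920²) = √24448464 ≈ 4944.5, ∠ = arctan(4920/492) ≈ 84.29°
pole (s+2000): 2000 + j4920 → |·| = √(2000²+4920²) = √28206400 ≈ 5311, ∠ = arctan(4920/2000) ≈ 67.88°
|G| = 50 / 2.626e+07 ≈ 1.904e-06
Gain = 20 log₁₀(1.904e-06) ≈ -114.41 dB
∠G = 0.00° − 152.17° = -152.17°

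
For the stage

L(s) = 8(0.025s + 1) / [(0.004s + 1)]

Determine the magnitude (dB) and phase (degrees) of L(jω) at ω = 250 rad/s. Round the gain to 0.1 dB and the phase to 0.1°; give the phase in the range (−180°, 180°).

31.1 dB, 35.9°

At ω = 250 rad/s:
zero (1 + j250·0.025) = 1 + j6.25 → |·| ≈ 6.3295, ∠ ≈ 80.91°
pole (1 + j250·0.004) = 1 + j1 → |·| ≈ 1.4142, ∠ ≈ 45.00°
|L| = 8 · 6.3295 / (1.4142) ≈ 35.805
Gain = 20 log₁₀(35.805) ≈ 31.08 dB
∠L = (80.91°) − (45.00°) = 35.91°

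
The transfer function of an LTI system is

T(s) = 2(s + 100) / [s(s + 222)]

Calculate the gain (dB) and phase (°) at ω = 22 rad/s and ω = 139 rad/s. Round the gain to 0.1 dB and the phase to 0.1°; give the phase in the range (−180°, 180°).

At s = jω = j22:
zero (s+100): 100 + j22 → |·| = √(100²+22²) = √10484 ≈ 102.39, ∠ = arctan(22/100) ≈ 12.41°
pole (s+222): 222 + j22 → |·| = √(222²+22²) = √49768 ≈ 223.09, ∠ = arctan(22/222) ≈ 5.66°
pole at origin: |s| = 22, ∠ = 90.00° (in denominator)
|T| = 2 · 102.39 / 4908 ≈ 0.041724
Gain = 20 log₁₀(0.041724) ≈ -27.59 dB
∠T = 12.41° − 95.66° = -83.25°

At s = jω = j139:
zero (s+100): 100 + j139 → |·| = √(100²+139²) = √29321 ≈ 171.23, ∠ = arctan(139/100) ≈ 54.27°
pole (s+222): 222 + j139 → |·| = √(222²+139²) = √68605 ≈ 261.93, ∠ = arctan(139/222) ≈ 32.05°
pole at origin: |s| = 139, ∠ = 90.00° (in denominator)
|T| = 2 · 171.23 / 36408 ≈ 0.0094062
Gain = 20 log₁₀(0.0094062) ≈ -40.53 dB
∠T = 54.27° − 122.05° = -67.78°

ω = 22: -27.6 dB, -83.3°; ω = 139: -40.5 dB, -67.8°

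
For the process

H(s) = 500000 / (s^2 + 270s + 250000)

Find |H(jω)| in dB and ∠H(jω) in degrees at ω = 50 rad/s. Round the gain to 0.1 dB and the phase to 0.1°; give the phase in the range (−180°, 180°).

6.1 dB, -3.1°

At s = jω = j50:
quadratic: (j50)² + 270·j50 + 250000 = 247500 + j13500 → |·| ≈ 2.4787e+05, ∠ ≈ 3.12°
|H| = 500000 / 2.4787e+05 ≈ 2.0172
Gain = 20 log₁₀(2.0172) ≈ 6.09 dB
∠H = 0.00° − 3.12° = -3.12°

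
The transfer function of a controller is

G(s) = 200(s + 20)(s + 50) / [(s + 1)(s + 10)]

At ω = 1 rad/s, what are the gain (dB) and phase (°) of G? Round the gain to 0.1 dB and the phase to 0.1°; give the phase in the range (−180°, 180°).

83.0 dB, -46.7°

At s = jω = j1:
zero (s+20): 20 + j1 → |·| = √(20²+1²) = √401 ≈ 20.025, ∠ = arctan(1/20) ≈ 2.86°
zero (s+50): 50 + j1 → |·| = √(50²+1²) = √2501 ≈ 50.01, ∠ = arctan(1/50) ≈ 1.15°
pole (s+1): 1 + j1 → |·| = √(1²+1²) = √2 ≈ 1.4142, ∠ = arctan(1/1) ≈ 45.00°
pole (s+10): 10 + j1 → |·| = √(10²+1²) = √101 ≈ 10.05, ∠ = arctan(1/10) ≈ 5.71°
|G| = 200 · 1001.5 / 14.213 ≈ 14093
Gain = 20 log₁₀(14093) ≈ 82.98 dB
∠G = 4.01° − 50.71° = -46.70°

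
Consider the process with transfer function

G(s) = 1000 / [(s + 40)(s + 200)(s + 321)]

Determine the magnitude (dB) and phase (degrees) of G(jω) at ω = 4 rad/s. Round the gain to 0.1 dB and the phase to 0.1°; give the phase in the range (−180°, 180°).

-68.2 dB, -7.6°

At s = jω = j4:
pole (s+40): 40 + j4 → |·| = √(40²+4²) = √1616 ≈ 40.2, ∠ = arctan(4/40) ≈ 5.71°
pole (s+200): 200 + j4 → |·| = √(200²+4²) = √40016 ≈ 200.04, ∠ = arctan(4/200) ≈ 1.15°
pole (s+321): 321 + j4 → |·| = √(321²+4²) = √103057 ≈ 321.02, ∠ = arctan(4/321) ≈ 0.71°
|G| = 1000 / 2.5815e+06 ≈ 0.00038737
Gain = 20 log₁₀(0.00038737) ≈ -68.24 dB
∠G = 0.00° − 7.57° = -7.57°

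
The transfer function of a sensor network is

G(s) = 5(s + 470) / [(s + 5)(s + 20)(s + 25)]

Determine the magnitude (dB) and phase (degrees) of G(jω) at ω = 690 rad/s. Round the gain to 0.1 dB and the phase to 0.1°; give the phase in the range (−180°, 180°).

-97.9 dB, 149.9°

At s = jω = j690:
zero (s+470): 470 + j690 → |·| = √(470²+690²) = √697000 ≈ 834.87, ∠ = arctan(690/470) ≈ 55.74°
pole (s+5): 5 + j690 → |·| = √(5²+690²) = √476125 ≈ 690.02, ∠ = arctan(690/5) ≈ 89.58°
pole (s+20): 20 + j690 → |·| = √(20²+690²) = √476500 ≈ 690.29, ∠ = arctan(690/20) ≈ 88.34°
pole (s+25): 25 + j690 → |·| = √(25²+690²) = √476725 ≈ 690.45, ∠ = arctan(690/25) ≈ 87.92°
|G| = 5 · 834.87 / 3.2887e+08 ≈ 1.2693e-05
Gain = 20 log₁₀(1.2693e-05) ≈ -97.93 dB
∠G = 55.74° − 265.84° = -210.10° ≡ 149.90° (principal value)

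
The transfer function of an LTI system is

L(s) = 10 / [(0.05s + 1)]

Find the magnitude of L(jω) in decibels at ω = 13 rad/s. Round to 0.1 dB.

18.5 dB

At ω = 13 rad/s:
pole (1 + j13·0.05) = 1 + j0.65 → |·| ≈ 1.1927, ∠ ≈ 33.02°
|L| = 10 · 1 / (1.1927) ≈ 8.3843
Gain = 20 log₁₀(8.3843) ≈ 18.47 dB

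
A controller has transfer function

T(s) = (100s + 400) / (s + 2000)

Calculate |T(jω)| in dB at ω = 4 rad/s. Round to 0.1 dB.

-11.0 dB

Substitute s = j4:
Numerator: 100(j4) + 400 = 400 + j400
Denominator: (j4) + 2000 = 2000 + j4
|N| = √(400² + 400²) ≈ 565.69, ∠N ≈ 45.00°
|D| = √(2000² + 4²) ≈ 2000, ∠D ≈ 0.11°
|T| = 565.69 / 2000 ≈ 0.28285
Gain = 20 log₁₀(0.28285) ≈ -10.97 dB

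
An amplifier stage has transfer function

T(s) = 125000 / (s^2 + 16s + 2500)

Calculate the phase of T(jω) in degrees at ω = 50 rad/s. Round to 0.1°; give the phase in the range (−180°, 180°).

-90.0°

At s = jω = j50:
quadratic: (j50)² + 16·j50 + 2500 = 0 + j800 → |·| ≈ 800, ∠ ≈ 90.00°
∠T = 0.00° − 90.00° = -90.00°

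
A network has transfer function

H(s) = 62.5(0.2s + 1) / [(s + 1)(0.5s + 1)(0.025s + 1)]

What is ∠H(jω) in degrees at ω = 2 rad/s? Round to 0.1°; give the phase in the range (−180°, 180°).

-89.5°

At ω = 2 rad/s:
zero (1 + j2·0.2) = 1 + j0.4 → |·| ≈ 1.077, ∠ ≈ 21.80°
pole (1 + j2·1) = 1 + j2 → |·| ≈ 2.2361, ∠ ≈ 63.43°
pole (1 + j2·0.5) = 1 + j1 → |·| ≈ 1.4142, ∠ ≈ 45.00°
pole (1 + j2·0.025) = 1 + j0.05 → |·| ≈ 1.0012, ∠ ≈ 2.86°
∠H = (21.80°) − (63.43° + 45.00° + 2.86°) = -89.49°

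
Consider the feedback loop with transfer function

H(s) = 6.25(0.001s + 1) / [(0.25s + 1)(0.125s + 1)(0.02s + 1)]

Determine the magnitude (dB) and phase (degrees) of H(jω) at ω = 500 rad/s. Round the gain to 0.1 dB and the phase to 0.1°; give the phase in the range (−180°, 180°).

At ω = 500 rad/s:
zero (1 + j500·0.001) = 1 + j0.5 → |·| ≈ 1.118, ∠ ≈ 26.57°
pole (1 + j500·0.25) = 1 + j125 → |·| ≈ 125, ∠ ≈ 89.54°
pole (1 + j500·0.125) = 1 + j62.5 → |·| ≈ 62.508, ∠ ≈ 89.08°
pole (1 + j500·0.02) = 1 + j10 → |·| ≈ 10.05, ∠ ≈ 84.29°
|H| = 6.25 · 1.118 / (125 · 62.508 · 10.05) ≈ 8.8984e-05
Gain = 20 log₁₀(8.8984e-05) ≈ -81.01 dB
∠H = (26.57°) − (89.54° + 89.08° + 84.29°) = -236.34° ≡ 123.66° (principal value)

-81.0 dB, 123.7°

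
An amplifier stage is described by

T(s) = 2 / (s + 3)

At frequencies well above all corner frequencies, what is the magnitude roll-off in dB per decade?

-20 dB/decade

Each pole contributes −20 dB/decade at high frequency; each zero contributes +20 dB/decade.
Net: 0 zero(s) − 1 pole(s) → -20 dB/decade.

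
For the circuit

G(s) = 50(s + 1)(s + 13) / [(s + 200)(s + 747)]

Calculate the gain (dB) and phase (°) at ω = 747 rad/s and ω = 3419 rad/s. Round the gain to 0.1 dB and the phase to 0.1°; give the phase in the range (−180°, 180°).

ω = 747: 30.7 dB, 58.9°; ω = 3419: 33.8 dB, 15.4°

At s = jω = j747:
zero (s+1): 1 + j747 → |·| = √(1²+747²) = √558010 ≈ 747, ∠ = arctan(747/1) ≈ 89.92°
zero (s+13): 13 + j747 → |·| = √(13²+747²) = √558178 ≈ 747.11, ∠ = arctan(747/13) ≈ 89.00°
pole (s+200): 200 + j747 → |·| = √(200²+747²) = √598009 ≈ 773.31, ∠ = arctan(747/200) ≈ 75.01°
pole (s+747): 747 + j747 → |·| = √(747²+747²) = √1116018 ≈ 1056.4, ∠ = arctan(747/747) ≈ 45.00°
|G| = 50 · 5.5809e+05 / 8.1692e+05 ≈ 34.158
Gain = 20 log₁₀(34.158) ≈ 30.67 dB
∠G = 178.92° − 120.01° = 58.91°

At s = jω = j3419:
zero (s+1): 1 + j3419 → |·| = √(1²+3419²) = √11689562 ≈ 3419, ∠ = arctan(3419/1) ≈ 89.98°
zero (s+13): 13 + j3419 → |·| = √(13²+3419²) = √11689730 ≈ 3419, ∠ = arctan(3419/13) ≈ 89.78°
pole (s+200): 200 + j3419 → |·| = √(200²+3419²) = √11729561 ≈ 3424.8, ∠ = arctan(3419/200) ≈ 86.65°
pole (s+747): 747 + j3419 → |·| = √(747²+3419²) = √12247570 ≈ 3499.7, ∠ = arctan(3419/747) ≈ 77.68°
|G| = 50 · 1.169e+07 / 1.1986e+07 ≈ 48.765
Gain = 20 log₁₀(48.765) ≈ 33.76 dB
∠G = 179.76° − 164.33° = 15.43°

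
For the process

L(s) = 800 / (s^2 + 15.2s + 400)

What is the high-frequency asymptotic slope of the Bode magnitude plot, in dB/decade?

-40 dB/decade

Each pole contributes −20 dB/decade at high frequency; each zero contributes +20 dB/decade.
Net: 0 zero(s) − 2 pole(s) → -40 dB/decade.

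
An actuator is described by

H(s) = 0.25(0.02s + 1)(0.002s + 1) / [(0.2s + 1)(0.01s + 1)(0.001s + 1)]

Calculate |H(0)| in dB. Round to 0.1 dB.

H(0) = 0.25 · 1 / 1 = 0.25
20 log₁₀(0.25) ≈ -12.04 dB

-12.0 dB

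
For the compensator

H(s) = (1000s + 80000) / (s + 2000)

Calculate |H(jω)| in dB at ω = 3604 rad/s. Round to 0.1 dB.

Substitute s = j3604:
Numerator: 1000(j3604) + 80000 = 80000 + j3604000
Denominator: (j3604) + 2000 = 2000 + j3604
|N| = √(80000² + 3604000²) ≈ 3.6049e+06, ∠N ≈ 88.73°
|D| = √(2000² + 3604²) ≈ 4121.7, ∠D ≈ 60.97°
|H| = 3.6049e+06 / 4121.7 ≈ 874.61
Gain = 20 log₁₀(874.61) ≈ 58.84 dB

58.8 dB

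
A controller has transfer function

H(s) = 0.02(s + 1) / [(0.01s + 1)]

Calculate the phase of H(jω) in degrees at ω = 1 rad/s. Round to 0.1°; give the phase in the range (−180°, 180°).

At ω = 1 rad/s:
zero (1 + j1·1) = 1 + j1 → |·| ≈ 1.4142, ∠ ≈ 45.00°
pole (1 + j1·0.01) = 1 + j0.01 → |·| ≈ 1, ∠ ≈ 0.57°
∠H = (45.00°) − (0.57°) = 44.43°

44.4°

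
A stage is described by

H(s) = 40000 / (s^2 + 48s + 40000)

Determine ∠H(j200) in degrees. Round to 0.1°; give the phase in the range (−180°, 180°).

At s = jω = j200:
quadratic: (j200)² + 48·j200 + 40000 = 0 + j9600 → |·| ≈ 9600, ∠ ≈ 90.00°
∠H = 0.00° − 90.00° = -90.00°

-90.0°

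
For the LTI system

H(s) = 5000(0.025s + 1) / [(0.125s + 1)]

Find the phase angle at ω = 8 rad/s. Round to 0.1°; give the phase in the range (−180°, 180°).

At ω = 8 rad/s:
zero (1 + j8·0.025) = 1 + j0.2 → |·| ≈ 1.0198, ∠ ≈ 11.31°
pole (1 + j8·0.125) = 1 + j1 → |·| ≈ 1.4142, ∠ ≈ 45.00°
∠H = (11.31°) − (45.00°) = -33.69°

-33.7°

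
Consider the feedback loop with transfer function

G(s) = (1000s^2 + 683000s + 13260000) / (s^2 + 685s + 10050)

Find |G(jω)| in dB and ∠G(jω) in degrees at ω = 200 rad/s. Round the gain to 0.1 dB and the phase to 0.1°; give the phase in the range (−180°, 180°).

59.9 dB, -1.3°

Substitute s = j200:
Numerator: 1000(j200)^2 + 683000(j200) + 13260000 = -26740000 + j136600000
Denominator: (j200)^2 + 685(j200) + 10050 = -29950 + j137000
|N| = √(26740000² + 136600000²) ≈ 1.3919e+08, ∠N ≈ 101.08°
|D| = √(29950² + 137000²) ≈ 1.4024e+05, ∠D ≈ 102.33°
|G| = 1.3919e+08 / 1.4024e+05 ≈ 992.51
Gain = 20 log₁₀(992.51) ≈ 59.93 dB
∠G = 101.08° − 102.33° = -1.25°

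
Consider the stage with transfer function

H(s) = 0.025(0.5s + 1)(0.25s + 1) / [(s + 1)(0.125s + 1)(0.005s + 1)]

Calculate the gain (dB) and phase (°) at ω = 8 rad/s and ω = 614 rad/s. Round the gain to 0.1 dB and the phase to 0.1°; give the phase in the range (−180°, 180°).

At ω = 8 rad/s:
zero (1 + j8·0.5) = 1 + j4 → |·| ≈ 4.1231, ∠ ≈ 75.96°
zero (1 + j8·0.25) = 1 + j2 → |·| ≈ 2.2361, ∠ ≈ 63.43°
pole (1 + j8·1) = 1 + j8 → |·| ≈ 8.0623, ∠ ≈ 82.87°
pole (1 + j8·0.125) = 1 + j1 → |·| ≈ 1.4142, ∠ ≈ 45.00°
pole (1 + j8·0.005) = 1 + j0.04 → |·| ≈ 1.0008, ∠ ≈ 2.29°
|H| = 0.025 · 4.1231 · 2.2361 / (8.0623 · 1.4142 · 1.0008) ≈ 0.020199
Gain = 20 log₁₀(0.020199) ≈ -33.89 dB
∠H = (75.96° + 63.43°) − (82.87° + 45.00° + 2.29°) = 9.23°

At ω = 614 rad/s:
zero (1 + j614·0.5) = 1 + j307 → |·| ≈ 307, ∠ ≈ 89.81°
zero (1 + j614·0.25) = 1 + j153.5 → |·| ≈ 153.5, ∠ ≈ 89.63°
pole (1 + j614·1) = 1 + j614 → |·| ≈ 614, ∠ ≈ 89.91°
pole (1 + j614·0.125) = 1 + j76.75 → |·| ≈ 76.757, ∠ ≈ 89.25°
pole (1 + j614·0.005) = 1 + j3.07 → |·| ≈ 3.2288, ∠ ≈ 71.96°
|H| = 0.025 · 307 · 153.5 / (614 · 76.757 · 3.2288) ≈ 0.0077421
Gain = 20 log₁₀(0.0077421) ≈ -42.22 dB
∠H = (89.81° + 89.63°) − (89.91° + 89.25° + 71.96°) = -71.68°

ω = 8: -33.9 dB, 9.2°; ω = 614: -42.2 dB, -71.7°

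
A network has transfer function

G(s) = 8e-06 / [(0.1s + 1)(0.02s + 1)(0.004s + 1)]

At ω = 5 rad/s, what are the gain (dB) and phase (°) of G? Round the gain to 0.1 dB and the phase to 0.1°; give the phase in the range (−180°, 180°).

At ω = 5 rad/s:
pole (1 + j5·0.1) = 1 + j0.5 → |·| ≈ 1.118, ∠ ≈ 26.57°
pole (1 + j5·0.02) = 1 + j0.1 → |·| ≈ 1.005, ∠ ≈ 5.71°
pole (1 + j5·0.004) = 1 + j0.02 → |·| ≈ 1.0002, ∠ ≈ 1.15°
|G| = 8e-06 · 1 / (1.118 · 1.005 · 1.0002) ≈ 7.1186e-06
Gain = 20 log₁₀(7.1186e-06) ≈ -102.95 dB
∠G = (0°) − (26.57° + 5.71° + 1.15°) = -33.43°

-103.0 dB, -33.4°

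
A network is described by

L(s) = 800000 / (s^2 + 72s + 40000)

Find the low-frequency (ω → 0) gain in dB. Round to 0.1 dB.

L(0) = 800000 / 40000 = 20
20 log₁₀(20) ≈ 26.02 dB

26.0 dB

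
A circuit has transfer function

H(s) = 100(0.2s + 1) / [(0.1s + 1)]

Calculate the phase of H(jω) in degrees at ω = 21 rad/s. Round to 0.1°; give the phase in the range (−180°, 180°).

At ω = 21 rad/s:
zero (1 + j21·0.2) = 1 + j4.2 → |·| ≈ 4.3174, ∠ ≈ 76.61°
pole (1 + j21·0.1) = 1 + j2.1 → |·| ≈ 2.3259, ∠ ≈ 64.54°
∠H = (76.61°) − (64.54°) = 12.07°

12.1°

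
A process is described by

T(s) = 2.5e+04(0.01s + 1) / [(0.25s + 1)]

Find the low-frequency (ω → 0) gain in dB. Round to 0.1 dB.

88.0 dB

T(0) = 2.5e+04 · 1 / 1 = 25000
20 log₁₀(25000) ≈ 87.96 dB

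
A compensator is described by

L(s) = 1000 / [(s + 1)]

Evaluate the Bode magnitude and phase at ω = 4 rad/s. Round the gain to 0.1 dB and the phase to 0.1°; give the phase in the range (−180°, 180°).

At ω = 4 rad/s:
pole (1 + j4·1) = 1 + j4 → |·| ≈ 4.1231, ∠ ≈ 75.96°
|L| = 1000 · 1 / (4.1231) ≈ 242.54
Gain = 20 log₁₀(242.54) ≈ 47.70 dB
∠L = (0°) − (75.96°) = -75.96°

47.7 dB, -76.0°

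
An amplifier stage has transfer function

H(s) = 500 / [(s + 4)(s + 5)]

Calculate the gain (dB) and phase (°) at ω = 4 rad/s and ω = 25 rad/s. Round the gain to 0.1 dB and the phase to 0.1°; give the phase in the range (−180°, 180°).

At s = jω = j4:
pole (s+4): 4 + j4 → |·| = √(4²+4²) = √32 ≈ 5.6569, ∠ = arctan(4/4) ≈ 45.00°
pole (s+5): 5 + j4 → |·| = √(5²+4²) = √41 ≈ 6.4031, ∠ = arctan(4/5) ≈ 38.66°
|H| = 500 / 36.222 ≈ 13.804
Gain = 20 log₁₀(13.804) ≈ 22.80 dB
∠H = 0.00° − 83.66° = -83.66°

At s = jω = j25:
pole (s+4): 4 + j25 → |·| = √(4²+25²) = √641 ≈ 25.318, ∠ = arctan(25/4) ≈ 80.91°
pole (s+5): 5 + j25 → |·| = √(5²+25²) = √650 ≈ 25.495, ∠ = arctan(25/5) ≈ 78.69°
|H| = 500 / 645.48 ≈ 0.77462
Gain = 20 log₁₀(0.77462) ≈ -2.22 dB
∠H = 0.00° − 159.60° = -159.60°

ω = 4: 22.8 dB, -83.7°; ω = 25: -2.2 dB, -159.6°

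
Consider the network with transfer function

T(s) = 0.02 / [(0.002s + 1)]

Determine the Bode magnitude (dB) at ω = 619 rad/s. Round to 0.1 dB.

-38.0 dB

At ω = 619 rad/s:
pole (1 + j619·0.002) = 1 + j1.238 → |·| ≈ 1.5914, ∠ ≈ 51.07°
|T| = 0.02 · 1 / (1.5914) ≈ 0.012568
Gain = 20 log₁₀(0.012568) ≈ -38.01 dB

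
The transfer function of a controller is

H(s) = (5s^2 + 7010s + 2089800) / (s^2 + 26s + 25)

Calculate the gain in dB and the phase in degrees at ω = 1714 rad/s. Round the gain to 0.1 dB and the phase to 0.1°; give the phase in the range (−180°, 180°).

15.5 dB, -42.8°

Substitute s = j1714:
Numerator: 5(j1714)^2 + 7010(j1714) + 2089800 = -12599180 + j12015140
Denominator: (j1714)^2 + 26(j1714) + 25 = -2937771 + j44564
|N| = √(12599180² + 12015140²) ≈ 1.741e+07, ∠N ≈ 136.36°
|D| = √(2937771² + 44564²) ≈ 2.9381e+06, ∠D ≈ 179.13°
|H| = 1.741e+07 / 2.9381e+06 ≈ 5.9256
Gain = 20 log₁₀(5.9256) ≈ 15.45 dB
∠H = 136.36° − 179.13° = -42.77°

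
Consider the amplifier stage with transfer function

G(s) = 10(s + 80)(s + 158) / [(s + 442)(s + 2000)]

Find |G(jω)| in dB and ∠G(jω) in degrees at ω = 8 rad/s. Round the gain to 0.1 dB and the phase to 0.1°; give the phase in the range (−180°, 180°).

At s = jω = j8:
zero (s+80): 80 + j8 → |·| = √(80²+8²) = √6464 ≈ 80.399, ∠ = arctan(8/80) ≈ 5.71°
zero (s+158): 158 + j8 → |·| = √(158²+8²) = √25028 ≈ 158.2, ∠ = arctan(8/158) ≈ 2.90°
pole (s+442): 442 + j8 → |·| = √(442²+8²) = √195428 ≈ 442.07, ∠ = arctan(8/442) ≈ 1.04°
pole (s+2000): 2000 + j8 → |·| = √(2000²+8²) = √4000064 ≈ 2000, ∠ = arctan(8/2000) ≈ 0.23°
|G| = 10 · 12719 / 8.8414e+05 ≈ 0.14386
Gain = 20 log₁₀(0.14386) ≈ -16.84 dB
∠G = 8.61° − 1.27° = 7.34°

-16.8 dB, 7.3°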